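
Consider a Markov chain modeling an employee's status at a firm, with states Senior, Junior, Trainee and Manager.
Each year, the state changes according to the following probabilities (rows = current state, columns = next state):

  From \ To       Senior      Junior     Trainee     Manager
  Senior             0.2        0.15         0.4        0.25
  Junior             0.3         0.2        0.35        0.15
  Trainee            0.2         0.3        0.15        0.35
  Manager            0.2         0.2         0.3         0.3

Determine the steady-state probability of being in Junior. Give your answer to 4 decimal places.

0.2179

Let the stationary distribution be π with π = πP and π_1 + π_2 + π_3 + π_4 = 1.
π_1 = 0.2·π_1 + 0.3·π_2 + 0.2·π_3 + 0.2·π_4
π_2 = 0.15·π_1 + 0.2·π_2 + 0.3·π_3 + 0.2·π_4
π_3 = 0.4·π_1 + 0.35·π_2 + 0.15·π_3 + 0.3·π_4
Solving with the normalization constraint gives π = (0.2218, 0.2179, 0.2896, 0.2707).
So the stationary probability of Junior is 0.2179.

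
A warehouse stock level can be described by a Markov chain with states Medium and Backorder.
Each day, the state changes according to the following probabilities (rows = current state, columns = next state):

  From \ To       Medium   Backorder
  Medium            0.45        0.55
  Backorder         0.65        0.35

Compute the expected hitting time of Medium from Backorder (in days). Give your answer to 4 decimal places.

1.5385

Let t(s) be the expected number of days to first reach Medium from state s, with t(Medium) = 0. Conditioning on the first day:
t(Backorder) = 1 + 0.35·t(Backorder)
Solving: t(Backorder) = 1.5385.
Expected days from Backorder to Medium: 1.5385.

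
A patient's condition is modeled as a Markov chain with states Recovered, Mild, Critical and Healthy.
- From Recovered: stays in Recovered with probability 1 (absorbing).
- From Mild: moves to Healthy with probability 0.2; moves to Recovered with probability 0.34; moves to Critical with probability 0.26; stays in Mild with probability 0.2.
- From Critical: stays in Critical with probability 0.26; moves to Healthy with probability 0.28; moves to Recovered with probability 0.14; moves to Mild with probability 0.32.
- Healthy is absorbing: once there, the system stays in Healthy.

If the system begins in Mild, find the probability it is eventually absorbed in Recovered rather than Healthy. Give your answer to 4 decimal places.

Let h(s) be the probability of absorption at Recovered starting from transient state s. Then h(Recovered) = 1 and h(Healthy) = 0. By first-step analysis:
h(Mild) = 0.34·1 + 0.2·h(Mild) + 0.26·h(Critical) + 0.2·0
h(Critical) = 0.14·1 + 0.32·h(Mild) + 0.26·h(Critical) + 0.28·0
Solving: h(Mild) = 0.5660, h(Critical) = 0.4340.
Starting from Mild, the probability is 0.5660.

0.5660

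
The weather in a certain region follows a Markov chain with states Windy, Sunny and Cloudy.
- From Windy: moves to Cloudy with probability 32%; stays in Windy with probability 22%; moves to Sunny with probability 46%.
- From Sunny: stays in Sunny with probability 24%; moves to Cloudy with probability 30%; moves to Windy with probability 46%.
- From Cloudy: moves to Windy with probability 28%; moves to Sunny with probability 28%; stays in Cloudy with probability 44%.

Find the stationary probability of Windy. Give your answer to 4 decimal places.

Let the stationary distribution be π with π = πP and π_1 + π_2 + π_3 = 1.
π_1 = 0.22·π_1 + 0.46·π_2 + 0.28·π_3
π_2 = 0.46·π_1 + 0.24·π_2 + 0.28·π_3
Solving with the normalization constraint gives π = (0.3193, 0.3245, 0.3563).
So the stationary probability of Windy is 0.3193.

0.3193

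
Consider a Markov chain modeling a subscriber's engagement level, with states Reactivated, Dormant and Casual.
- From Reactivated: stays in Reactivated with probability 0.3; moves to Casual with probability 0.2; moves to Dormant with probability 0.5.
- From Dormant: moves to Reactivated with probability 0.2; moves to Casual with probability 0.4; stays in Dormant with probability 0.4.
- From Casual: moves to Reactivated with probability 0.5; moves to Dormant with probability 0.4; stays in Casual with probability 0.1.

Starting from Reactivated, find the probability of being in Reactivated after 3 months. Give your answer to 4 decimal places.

Propagate the distribution vector 3 months from Reactivated.
After 0 months: (1.0000, 0.0000, 0.0000)
After 1 month: (0.3000, 0.5000, 0.2000)
After 2 months: (0.2900, 0.4300, 0.2800)
After 3 months: (0.3130, 0.4290, 0.2580)
P(in Reactivated after 3 months) = 0.3130

0.3130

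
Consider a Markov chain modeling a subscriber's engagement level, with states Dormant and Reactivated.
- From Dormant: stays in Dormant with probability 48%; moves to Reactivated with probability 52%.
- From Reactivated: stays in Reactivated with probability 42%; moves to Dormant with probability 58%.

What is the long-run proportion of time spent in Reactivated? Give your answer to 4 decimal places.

Let the stationary distribution be π with π = πP and π_1 + π_2 = 1.
π_1 = 0.48·π_1 + 0.58·π_2
Solving with the normalization constraint gives π = (0.5273, 0.4727).
So the stationary probability of Reactivated is 0.4727.

0.4727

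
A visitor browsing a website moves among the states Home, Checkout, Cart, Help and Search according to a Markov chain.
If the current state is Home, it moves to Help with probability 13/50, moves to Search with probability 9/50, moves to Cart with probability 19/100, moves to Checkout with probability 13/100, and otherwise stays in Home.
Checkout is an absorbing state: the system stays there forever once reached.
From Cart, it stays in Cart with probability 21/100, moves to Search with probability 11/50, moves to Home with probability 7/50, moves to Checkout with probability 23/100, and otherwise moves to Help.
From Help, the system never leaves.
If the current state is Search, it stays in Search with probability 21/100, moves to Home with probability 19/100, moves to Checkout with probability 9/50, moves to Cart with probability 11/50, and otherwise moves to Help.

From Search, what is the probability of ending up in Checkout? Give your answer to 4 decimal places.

0.4616

Let h(s) be the probability of absorption at Checkout starting from transient state s. Then h(Checkout) = 1 and h(Help) = 0. By first-step analysis:
h(Home) = 0.24·h(Home) + 0.13·1 + 0.19·h(Cart) + 0.26·0 + 0.18·h(Search)
h(Cart) = 0.14·h(Home) + 0.23·1 + 0.21·h(Cart) + 0.2·0 + 0.22·h(Search)
h(Search) = 0.19·h(Home) + 0.18·1 + 0.22·h(Cart) + 0.2·0 + 0.21·h(Search)
Solving: h(Home) = 0.4032, h(Cart) = 0.4911, h(Search) = 0.4616.
Starting from Search, the probability is 0.4616.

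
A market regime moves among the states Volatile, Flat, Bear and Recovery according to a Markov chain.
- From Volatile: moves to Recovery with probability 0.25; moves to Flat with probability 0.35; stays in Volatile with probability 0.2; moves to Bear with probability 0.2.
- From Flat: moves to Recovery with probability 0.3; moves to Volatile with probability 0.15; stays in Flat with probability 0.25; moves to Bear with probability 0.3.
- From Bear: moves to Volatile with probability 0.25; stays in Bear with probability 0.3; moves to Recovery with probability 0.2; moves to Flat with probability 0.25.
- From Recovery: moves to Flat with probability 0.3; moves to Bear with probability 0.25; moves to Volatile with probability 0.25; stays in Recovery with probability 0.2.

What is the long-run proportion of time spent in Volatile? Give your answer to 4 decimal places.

Let the stationary distribution be π with π = πP and π_1 + π_2 + π_3 + π_4 = 1.
π_1 = 0.2·π_1 + 0.15·π_2 + 0.25·π_3 + 0.25·π_4
π_2 = 0.35·π_1 + 0.25·π_2 + 0.25·π_3 + 0.3·π_4
π_3 = 0.2·π_1 + 0.3·π_2 + 0.3·π_3 + 0.25·π_4
Solving with the normalization constraint gives π = (0.2111, 0.2831, 0.2669, 0.2389).
So the stationary probability of Volatile is 0.2111.

0.2111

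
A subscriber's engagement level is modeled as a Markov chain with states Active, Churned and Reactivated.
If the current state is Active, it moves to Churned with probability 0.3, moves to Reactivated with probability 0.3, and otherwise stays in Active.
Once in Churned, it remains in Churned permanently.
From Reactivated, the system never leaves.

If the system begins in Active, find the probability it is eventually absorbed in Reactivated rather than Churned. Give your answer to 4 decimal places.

0.5000

Let h(s) be the probability of absorption at Reactivated starting from transient state s. Then h(Reactivated) = 1 and h(Churned) = 0. By first-step analysis:
h(Active) = 0.4·h(Active) + 0.3·0 + 0.3·1
Solving: h(Active) = 0.5000.
Starting from Active, the probability is 0.5000.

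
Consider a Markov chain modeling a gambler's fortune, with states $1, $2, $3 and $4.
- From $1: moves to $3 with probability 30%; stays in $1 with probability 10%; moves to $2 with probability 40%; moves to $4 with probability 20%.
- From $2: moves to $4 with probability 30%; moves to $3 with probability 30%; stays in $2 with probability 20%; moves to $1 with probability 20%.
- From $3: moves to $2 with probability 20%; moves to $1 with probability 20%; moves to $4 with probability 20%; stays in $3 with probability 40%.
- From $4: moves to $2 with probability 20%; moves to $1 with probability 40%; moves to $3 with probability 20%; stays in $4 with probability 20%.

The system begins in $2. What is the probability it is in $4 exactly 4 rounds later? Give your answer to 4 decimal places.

0.2248

Propagate the distribution vector 4 rounds from $2.
After 0 rounds: (0.0000, 1.0000, 0.0000, 0.0000)
After 1 round: (0.2000, 0.2000, 0.3000, 0.3000)
After 2 rounds: (0.2400, 0.2400, 0.3000, 0.2200)
After 3 rounds: (0.2200, 0.2480, 0.3080, 0.2240)
After 4 rounds: (0.2228, 0.2440, 0.3084, 0.2248)
P(in $4 after 4 rounds) = 0.2248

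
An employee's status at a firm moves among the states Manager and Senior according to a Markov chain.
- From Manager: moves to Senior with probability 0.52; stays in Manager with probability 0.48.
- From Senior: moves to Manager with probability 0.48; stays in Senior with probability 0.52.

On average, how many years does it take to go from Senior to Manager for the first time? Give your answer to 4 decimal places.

Let t(s) be the expected number of years to first reach Manager from state s, with t(Manager) = 0. Conditioning on the first year:
t(Senior) = 1 + 0.52·t(Senior)
Solving: t(Senior) = 2.0833.
Expected years from Senior to Manager: 2.0833.

2.0833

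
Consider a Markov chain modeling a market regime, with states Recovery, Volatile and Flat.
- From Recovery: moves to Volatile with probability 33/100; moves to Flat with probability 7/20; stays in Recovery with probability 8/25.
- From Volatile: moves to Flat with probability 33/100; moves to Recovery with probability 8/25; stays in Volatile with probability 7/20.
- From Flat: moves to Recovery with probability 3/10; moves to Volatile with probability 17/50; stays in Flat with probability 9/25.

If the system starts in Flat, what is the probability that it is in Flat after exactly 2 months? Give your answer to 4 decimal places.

Sum over the intermediate state after 1 month:
P = P(Flat→Recovery)·P(Recovery→Flat) + P(Flat→Volatile)·P(Volatile→Flat) + P(Flat→Flat)·P(Flat→Flat)
  = 0.3×0.35 + 0.34×0.33 + 0.36×0.36
  = 0.1050 + 0.1122 + 0.1296 = 0.3468

0.3468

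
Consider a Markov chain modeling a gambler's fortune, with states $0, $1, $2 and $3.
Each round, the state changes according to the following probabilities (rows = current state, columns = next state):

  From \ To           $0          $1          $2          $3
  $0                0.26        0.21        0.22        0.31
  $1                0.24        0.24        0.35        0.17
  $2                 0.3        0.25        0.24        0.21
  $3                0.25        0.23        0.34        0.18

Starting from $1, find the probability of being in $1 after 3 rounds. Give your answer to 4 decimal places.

Propagate the distribution vector 3 rounds from $1.
After 0 rounds: (0.0000, 1.0000, 0.0000, 0.0000)
After 1 round: (0.2400, 0.2400, 0.3500, 0.1700)
After 2 rounds: (0.2675, 0.2346, 0.2786, 0.2193)
After 3 rounds: (0.2643, 0.2326, 0.2824, 0.2208)
P(in $1 after 3 rounds) = 0.2326

0.2326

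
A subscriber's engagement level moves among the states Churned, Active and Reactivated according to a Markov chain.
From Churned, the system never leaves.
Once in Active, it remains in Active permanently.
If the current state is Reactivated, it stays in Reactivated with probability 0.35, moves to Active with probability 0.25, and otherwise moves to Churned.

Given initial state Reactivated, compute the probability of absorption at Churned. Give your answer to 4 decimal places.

0.6154

Let h(s) be the probability of absorption at Churned starting from transient state s. Then h(Churned) = 1 and h(Active) = 0. By first-step analysis:
h(Reactivated) = 0.4·1 + 0.25·0 + 0.35·h(Reactivated)
Solving: h(Reactivated) = 0.6154.
Starting from Reactivated, the probability is 0.6154.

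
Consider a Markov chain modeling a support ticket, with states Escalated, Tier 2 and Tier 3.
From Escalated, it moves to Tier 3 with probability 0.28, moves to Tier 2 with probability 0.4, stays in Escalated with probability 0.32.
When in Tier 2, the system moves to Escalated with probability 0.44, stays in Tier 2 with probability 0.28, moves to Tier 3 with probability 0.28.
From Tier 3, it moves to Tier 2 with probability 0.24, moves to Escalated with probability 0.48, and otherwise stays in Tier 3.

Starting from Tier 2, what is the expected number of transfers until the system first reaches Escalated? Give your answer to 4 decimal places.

2.2163

Let t(s) be the expected number of transfers to first reach Escalated from state s, with t(Escalated) = 0. Conditioning on the first transfer:
t(Tier 2) = 1 + 0.28·t(Tier 2) + 0.28·t(Tier 3)
t(Tier 3) = 1 + 0.24·t(Tier 2) + 0.28·t(Tier 3)
Solving: t(Tier 2) = 2.2163, t(Tier 3) = 2.1277.
Expected transfers from Tier 2 to Escalated: 2.2163.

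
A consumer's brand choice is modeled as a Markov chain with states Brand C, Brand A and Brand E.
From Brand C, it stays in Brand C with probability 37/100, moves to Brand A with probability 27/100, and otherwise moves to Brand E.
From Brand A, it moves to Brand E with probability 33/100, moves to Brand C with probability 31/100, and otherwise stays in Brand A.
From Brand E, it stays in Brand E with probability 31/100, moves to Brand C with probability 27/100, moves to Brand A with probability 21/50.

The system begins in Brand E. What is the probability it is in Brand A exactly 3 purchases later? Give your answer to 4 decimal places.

Propagate the distribution vector 3 purchases from Brand E.
After 0 purchases: (0.0000, 0.0000, 1.0000)
After 1 purchase: (0.2700, 0.4200, 0.3100)
After 2 purchases: (0.3138, 0.3543, 0.3319)
After 3 purchases: (0.3156, 0.3517, 0.3328)
P(in Brand A after 3 purchases) = 0.3517

0.3517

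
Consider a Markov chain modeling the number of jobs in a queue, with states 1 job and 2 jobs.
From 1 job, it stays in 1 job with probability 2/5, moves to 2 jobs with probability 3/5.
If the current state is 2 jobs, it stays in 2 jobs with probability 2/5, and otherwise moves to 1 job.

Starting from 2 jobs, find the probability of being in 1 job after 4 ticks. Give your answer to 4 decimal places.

0.4992

Propagate the distribution vector 4 ticks from 2 jobs.
After 0 ticks: (0.0000, 1.0000)
After 1 tick: (0.6000, 0.4000)
After 2 ticks: (0.4800, 0.5200)
After 3 ticks: (0.5040, 0.4960)
After 4 ticks: (0.4992, 0.5008)
P(in 1 job after 4 ticks) = 0.4992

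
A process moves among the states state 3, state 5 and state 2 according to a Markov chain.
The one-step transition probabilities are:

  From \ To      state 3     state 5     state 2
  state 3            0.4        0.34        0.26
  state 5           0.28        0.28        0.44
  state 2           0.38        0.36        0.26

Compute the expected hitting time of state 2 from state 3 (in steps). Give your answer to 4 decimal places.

Let t(s) be the expected number of steps to first reach state 2 from state s, with t(state 2) = 0. Conditioning on the first step:
t(state 3) = 1 + 0.4·t(state 3) + 0.34·t(state 5)
t(state 5) = 1 + 0.28·t(state 3) + 0.28·t(state 5)
Solving: t(state 3) = 3.1473, t(state 5) = 2.6128.
Expected steps from state 3 to state 2: 3.1473.

3.1473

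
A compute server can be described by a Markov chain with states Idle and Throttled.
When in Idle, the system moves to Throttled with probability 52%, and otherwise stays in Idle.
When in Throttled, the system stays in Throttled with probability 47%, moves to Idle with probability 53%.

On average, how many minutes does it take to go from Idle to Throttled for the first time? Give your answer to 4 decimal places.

Let t(s) be the expected number of minutes to first reach Throttled from state s, with t(Throttled) = 0. Conditioning on the first minute:
t(Idle) = 1 + 0.48·t(Idle)
Solving: t(Idle) = 1.9231.
Expected minutes from Idle to Throttled: 1.9231.

1.9231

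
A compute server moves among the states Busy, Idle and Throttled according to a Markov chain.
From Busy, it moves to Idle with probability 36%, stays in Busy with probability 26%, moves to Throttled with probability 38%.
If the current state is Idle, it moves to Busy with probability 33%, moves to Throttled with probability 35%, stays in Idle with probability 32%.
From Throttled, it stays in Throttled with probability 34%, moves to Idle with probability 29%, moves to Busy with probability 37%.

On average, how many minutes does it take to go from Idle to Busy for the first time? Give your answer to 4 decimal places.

Let t(s) be the expected number of minutes to first reach Busy from state s, with t(Busy) = 0. Conditioning on the first minute:
t(Idle) = 1 + 0.32·t(Idle) + 0.35·t(Throttled)
t(Throttled) = 1 + 0.29·t(Idle) + 0.34·t(Throttled)
Solving: t(Idle) = 2.9081, t(Throttled) = 2.7930.
Expected minutes from Idle to Busy: 2.9081.

2.9081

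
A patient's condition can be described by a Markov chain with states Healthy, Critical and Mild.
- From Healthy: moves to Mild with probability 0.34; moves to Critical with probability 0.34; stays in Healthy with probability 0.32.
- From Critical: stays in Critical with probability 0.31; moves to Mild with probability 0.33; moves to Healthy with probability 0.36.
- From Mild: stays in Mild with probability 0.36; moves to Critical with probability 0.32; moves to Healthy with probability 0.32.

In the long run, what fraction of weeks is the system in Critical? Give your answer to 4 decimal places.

Let the stationary distribution be π with π = πP and π_1 + π_2 + π_3 = 1.
π_1 = 0.32·π_1 + 0.36·π_2 + 0.32·π_3
π_2 = 0.34·π_1 + 0.31·π_2 + 0.32·π_3
Solving with the normalization constraint gives π = (0.3329, 0.3234, 0.3436).
So the stationary probability of Critical is 0.3234.

0.3234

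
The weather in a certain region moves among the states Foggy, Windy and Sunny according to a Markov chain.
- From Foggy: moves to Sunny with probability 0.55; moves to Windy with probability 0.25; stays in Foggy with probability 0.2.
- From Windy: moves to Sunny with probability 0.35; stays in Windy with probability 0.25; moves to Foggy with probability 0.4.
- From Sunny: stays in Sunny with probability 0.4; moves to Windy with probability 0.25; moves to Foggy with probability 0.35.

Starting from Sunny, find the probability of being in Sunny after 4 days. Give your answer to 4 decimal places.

0.4349

Propagate the distribution vector 4 days from Sunny.
After 0 days: (0.0000, 0.0000, 1.0000)
After 1 day: (0.3500, 0.2500, 0.4000)
After 2 days: (0.3100, 0.2500, 0.4400)
After 3 days: (0.3160, 0.2500, 0.4340)
After 4 days: (0.3151, 0.2500, 0.4349)
P(in Sunny after 4 days) = 0.4349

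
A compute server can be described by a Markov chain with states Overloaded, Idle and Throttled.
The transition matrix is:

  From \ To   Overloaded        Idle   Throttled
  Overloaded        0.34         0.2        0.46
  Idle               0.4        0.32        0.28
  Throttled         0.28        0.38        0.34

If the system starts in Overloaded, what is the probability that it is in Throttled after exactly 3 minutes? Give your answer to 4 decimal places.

0.3605

Propagate the distribution vector 3 minutes from Overloaded.
After 0 minutes: (1.0000, 0.0000, 0.0000)
After 1 minute: (0.3400, 0.2000, 0.4600)
After 2 minutes: (0.3244, 0.3068, 0.3688)
After 3 minutes: (0.3363, 0.3032, 0.3605)
P(in Throttled after 3 minutes) = 0.3605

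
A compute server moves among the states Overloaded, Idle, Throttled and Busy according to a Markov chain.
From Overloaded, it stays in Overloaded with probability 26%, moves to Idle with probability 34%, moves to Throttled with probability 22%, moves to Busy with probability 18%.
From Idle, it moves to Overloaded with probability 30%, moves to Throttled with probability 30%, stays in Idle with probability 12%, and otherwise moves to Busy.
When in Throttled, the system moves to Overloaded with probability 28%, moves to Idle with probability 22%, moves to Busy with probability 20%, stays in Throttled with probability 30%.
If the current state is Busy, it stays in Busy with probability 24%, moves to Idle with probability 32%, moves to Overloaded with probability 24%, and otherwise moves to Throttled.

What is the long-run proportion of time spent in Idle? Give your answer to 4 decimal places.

Let the stationary distribution be π with π = πP and π_1 + π_2 + π_3 + π_4 = 1.
π_1 = 0.26·π_1 + 0.3·π_2 + 0.28·π_3 + 0.24·π_4
π_2 = 0.34·π_1 + 0.12·π_2 + 0.22·π_3 + 0.32·π_4
π_3 = 0.22·π_1 + 0.3·π_2 + 0.3·π_3 + 0.2·π_4
Solving with the normalization constraint gives π = (0.2706, 0.2498, 0.2560, 0.2235).
So the stationary probability of Idle is 0.2498.

0.2498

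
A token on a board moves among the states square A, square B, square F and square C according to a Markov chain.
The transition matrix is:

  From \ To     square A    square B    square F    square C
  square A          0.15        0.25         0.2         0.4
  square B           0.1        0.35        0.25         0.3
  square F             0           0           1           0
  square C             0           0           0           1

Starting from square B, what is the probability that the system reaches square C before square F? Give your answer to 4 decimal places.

0.5592

Let h(s) be the probability of absorption at square C starting from transient state s. Then h(square C) = 1 and h(square F) = 0. By first-step analysis:
h(square A) = 0.15·h(square A) + 0.25·h(square B) + 0.2·0 + 0.4·1
h(square B) = 0.1·h(square A) + 0.35·h(square B) + 0.25·0 + 0.3·1
Solving: h(square A) = 0.6351, h(square B) = 0.5592.
Starting from square B, the probability is 0.5592.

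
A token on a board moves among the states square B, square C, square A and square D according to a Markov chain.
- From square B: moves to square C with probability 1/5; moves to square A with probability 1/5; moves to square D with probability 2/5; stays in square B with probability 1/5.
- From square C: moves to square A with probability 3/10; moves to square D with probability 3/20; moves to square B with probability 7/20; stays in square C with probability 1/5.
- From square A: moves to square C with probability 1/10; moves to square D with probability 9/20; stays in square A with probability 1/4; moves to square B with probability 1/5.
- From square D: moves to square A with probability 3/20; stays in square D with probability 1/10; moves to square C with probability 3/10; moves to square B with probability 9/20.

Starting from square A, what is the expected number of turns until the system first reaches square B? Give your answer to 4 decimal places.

Let t(s) be the expected number of turns to first reach square B from state s, with t(square B) = 0. Conditioning on the first turn:
t(square C) = 1 + 0.2·t(square C) + 0.3·t(square A) + 0.15·t(square D)
t(square A) = 1 + 0.1·t(square C) + 0.25·t(square A) + 0.45·t(square D)
t(square D) = 1 + 0.3·t(square C) + 0.15·t(square A) + 0.1·t(square D)
Solving: t(square C) = 3.0000, t(square A) = 3.3333, t(square D) = 2.6667.
Expected turns from square A to square B: 3.3333.

3.3333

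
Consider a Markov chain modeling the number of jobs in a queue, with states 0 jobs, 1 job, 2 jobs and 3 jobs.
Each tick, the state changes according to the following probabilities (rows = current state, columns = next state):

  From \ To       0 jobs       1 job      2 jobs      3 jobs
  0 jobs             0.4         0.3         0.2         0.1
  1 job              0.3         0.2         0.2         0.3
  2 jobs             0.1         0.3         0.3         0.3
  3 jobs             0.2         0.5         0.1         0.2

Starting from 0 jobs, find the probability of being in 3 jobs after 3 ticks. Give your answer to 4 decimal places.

Propagate the distribution vector 3 ticks from 0 jobs.
After 0 ticks: (1.0000, 0.0000, 0.0000, 0.0000)
After 1 tick: (0.4000, 0.3000, 0.2000, 0.1000)
After 2 ticks: (0.2900, 0.2900, 0.2100, 0.2100)
After 3 ticks: (0.2660, 0.3130, 0.2000, 0.2210)
P(in 3 jobs after 3 ticks) = 0.2210

0.2210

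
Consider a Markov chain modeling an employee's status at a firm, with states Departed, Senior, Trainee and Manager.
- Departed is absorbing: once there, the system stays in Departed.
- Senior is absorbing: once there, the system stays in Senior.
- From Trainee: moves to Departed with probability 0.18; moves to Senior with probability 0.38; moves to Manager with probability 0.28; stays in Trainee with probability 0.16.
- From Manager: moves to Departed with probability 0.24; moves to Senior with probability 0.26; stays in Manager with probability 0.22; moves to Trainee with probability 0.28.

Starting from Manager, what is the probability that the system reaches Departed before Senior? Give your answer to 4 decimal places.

Let h(s) be the probability of absorption at Departed starting from transient state s. Then h(Departed) = 1 and h(Senior) = 0. By first-step analysis:
h(Trainee) = 0.18·1 + 0.38·0 + 0.16·h(Trainee) + 0.28·h(Manager)
h(Manager) = 0.24·1 + 0.26·0 + 0.28·h(Trainee) + 0.22·h(Manager)
Solving: h(Trainee) = 0.3599, h(Manager) = 0.4369.
Starting from Manager, the probability is 0.4369.

0.4369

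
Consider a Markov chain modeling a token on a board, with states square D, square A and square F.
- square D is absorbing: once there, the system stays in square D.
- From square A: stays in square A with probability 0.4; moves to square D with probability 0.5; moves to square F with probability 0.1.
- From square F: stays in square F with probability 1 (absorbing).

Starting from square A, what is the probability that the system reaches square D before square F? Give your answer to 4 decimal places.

Let h(s) be the probability of absorption at square D starting from transient state s. Then h(square D) = 1 and h(square F) = 0. By first-step analysis:
h(square A) = 0.5·1 + 0.4·h(square A) + 0.1·0
Solving: h(square A) = 0.8333.
Starting from square A, the probability is 0.8333.

0.8333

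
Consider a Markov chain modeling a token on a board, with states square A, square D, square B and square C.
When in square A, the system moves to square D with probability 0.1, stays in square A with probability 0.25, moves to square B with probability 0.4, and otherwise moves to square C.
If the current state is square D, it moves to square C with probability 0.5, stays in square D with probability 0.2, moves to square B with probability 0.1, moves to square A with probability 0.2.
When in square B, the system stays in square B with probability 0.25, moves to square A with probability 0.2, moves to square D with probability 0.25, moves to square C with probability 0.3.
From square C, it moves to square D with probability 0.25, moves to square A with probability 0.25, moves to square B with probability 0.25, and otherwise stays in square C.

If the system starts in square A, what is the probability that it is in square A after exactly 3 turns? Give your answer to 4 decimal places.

0.2260

Propagate the distribution vector 3 turns from square A.
After 0 turns: (1.0000, 0.0000, 0.0000, 0.0000)
After 1 turn: (0.2500, 0.1000, 0.4000, 0.2500)
After 2 turns: (0.2250, 0.2075, 0.2725, 0.2950)
After 3 turns: (0.2260, 0.2059, 0.2526, 0.3155)
P(in square A after 3 turns) = 0.2260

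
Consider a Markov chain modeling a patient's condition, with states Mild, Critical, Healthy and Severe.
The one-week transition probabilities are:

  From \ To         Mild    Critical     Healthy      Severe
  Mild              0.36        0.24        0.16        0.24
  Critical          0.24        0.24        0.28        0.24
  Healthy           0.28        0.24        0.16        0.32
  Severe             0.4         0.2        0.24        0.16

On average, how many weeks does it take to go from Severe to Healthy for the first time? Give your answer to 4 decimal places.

Let t(s) be the expected number of weeks to first reach Healthy from state s, with t(Healthy) = 0. Conditioning on the first week:
t(Mild) = 1 + 0.36·t(Mild) + 0.24·t(Critical) + 0.24·t(Severe)
t(Critical) = 1 + 0.24·t(Mild) + 0.24·t(Critical) + 0.24·t(Severe)
t(Severe) = 1 + 0.4·t(Mild) + 0.2·t(Critical) + 0.16·t(Severe)
Solving: t(Mild) = 4.8659, t(Critical) = 4.2820, t(Severe) = 4.5271.
Expected weeks from Severe to Healthy: 4.5271.

4.5271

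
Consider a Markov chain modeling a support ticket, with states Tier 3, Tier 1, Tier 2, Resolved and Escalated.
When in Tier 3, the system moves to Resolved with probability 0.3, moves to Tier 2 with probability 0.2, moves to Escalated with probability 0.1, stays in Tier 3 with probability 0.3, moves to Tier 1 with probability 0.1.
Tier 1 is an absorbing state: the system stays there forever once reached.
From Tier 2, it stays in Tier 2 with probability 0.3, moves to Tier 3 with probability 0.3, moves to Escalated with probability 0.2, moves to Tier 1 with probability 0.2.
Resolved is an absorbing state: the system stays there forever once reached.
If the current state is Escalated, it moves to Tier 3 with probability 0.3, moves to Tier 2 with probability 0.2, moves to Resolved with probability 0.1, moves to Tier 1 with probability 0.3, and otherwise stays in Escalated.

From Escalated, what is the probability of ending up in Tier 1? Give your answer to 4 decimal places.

0.6125

Let h(s) be the probability of absorption at Tier 1 starting from transient state s. Then h(Tier 1) = 1 and h(Resolved) = 0. By first-step analysis:
h(Tier 3) = 0.3·h(Tier 3) + 0.1·1 + 0.2·h(Tier 2) + 0.3·0 + 0.1·h(Escalated)
h(Tier 2) = 0.3·h(Tier 3) + 0.2·1 + 0.3·h(Tier 2) + 0.2·h(Escalated)
h(Escalated) = 0.3·h(Tier 3) + 0.3·1 + 0.2·h(Tier 2) + 0.1·0 + 0.1·h(Escalated)
Solving: h(Tier 3) = 0.4125, h(Tier 2) = 0.6375, h(Escalated) = 0.6125.
Starting from Escalated, the probability is 0.6125.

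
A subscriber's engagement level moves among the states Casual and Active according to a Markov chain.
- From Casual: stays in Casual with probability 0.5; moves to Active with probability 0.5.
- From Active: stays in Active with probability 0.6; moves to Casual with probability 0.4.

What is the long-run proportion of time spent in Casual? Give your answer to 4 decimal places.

Let the stationary distribution be π with π = πP and π_1 + π_2 = 1.
π_1 = 0.5·π_1 + 0.4·π_2
Solving with the normalization constraint gives π = (0.4444, 0.5556).
So the stationary probability of Casual is 0.4444.

0.4444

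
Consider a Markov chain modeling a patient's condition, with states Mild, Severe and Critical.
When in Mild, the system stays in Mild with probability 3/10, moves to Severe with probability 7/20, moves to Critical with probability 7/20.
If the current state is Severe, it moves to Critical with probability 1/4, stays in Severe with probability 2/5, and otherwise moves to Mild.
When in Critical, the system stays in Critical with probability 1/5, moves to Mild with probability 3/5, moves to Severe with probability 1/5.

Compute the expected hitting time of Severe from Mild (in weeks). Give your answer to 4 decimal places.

3.2857

Let t(s) be the expected number of weeks to first reach Severe from state s, with t(Severe) = 0. Conditioning on the first week:
t(Mild) = 1 + 0.3·t(Mild) + 0.35·t(Critical)
t(Critical) = 1 + 0.6·t(Mild) + 0.2·t(Critical)
Solving: t(Mild) = 3.2857, t(Critical) = 3.7143.
Expected weeks from Mild to Severe: 3.2857.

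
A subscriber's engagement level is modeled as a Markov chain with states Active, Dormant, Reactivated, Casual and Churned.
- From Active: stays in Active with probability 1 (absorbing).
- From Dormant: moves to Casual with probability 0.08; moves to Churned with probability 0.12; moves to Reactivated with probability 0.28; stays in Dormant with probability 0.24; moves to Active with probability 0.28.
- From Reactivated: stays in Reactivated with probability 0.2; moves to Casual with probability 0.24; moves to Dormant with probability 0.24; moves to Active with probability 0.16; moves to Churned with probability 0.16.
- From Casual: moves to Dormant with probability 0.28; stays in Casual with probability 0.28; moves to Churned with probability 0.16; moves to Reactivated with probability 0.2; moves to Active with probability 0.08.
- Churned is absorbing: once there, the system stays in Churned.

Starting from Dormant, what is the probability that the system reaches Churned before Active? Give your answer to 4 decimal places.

0.3816

Let h(s) be the probability of absorption at Churned starting from transient state s. Then h(Churned) = 1 and h(Active) = 0. By first-step analysis:
h(Dormant) = 0.28·0 + 0.24·h(Dormant) + 0.28·h(Reactivated) + 0.08·h(Casual) + 0.12·1
h(Reactivated) = 0.16·0 + 0.24·h(Dormant) + 0.2·h(Reactivated) + 0.24·h(Casual) + 0.16·1
h(Casual) = 0.08·0 + 0.28·h(Dormant) + 0.2·h(Reactivated) + 0.28·h(Casual) + 0.16·1
Solving: h(Dormant) = 0.3816, h(Reactivated) = 0.4643, h(Casual) = 0.4996.
Starting from Dormant, the probability is 0.3816.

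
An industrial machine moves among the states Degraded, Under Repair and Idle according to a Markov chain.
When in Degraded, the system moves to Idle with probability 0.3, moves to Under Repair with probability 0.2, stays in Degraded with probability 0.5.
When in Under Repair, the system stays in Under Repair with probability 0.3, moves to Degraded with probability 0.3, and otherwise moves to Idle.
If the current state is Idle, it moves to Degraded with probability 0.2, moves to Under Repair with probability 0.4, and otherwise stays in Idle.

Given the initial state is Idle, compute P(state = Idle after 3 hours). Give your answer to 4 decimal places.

0.3700

Propagate the distribution vector 3 hours from Idle.
After 0 hours: (0.0000, 0.0000, 1.0000)
After 1 hour: (0.2000, 0.4000, 0.4000)
After 2 hours: (0.3000, 0.3200, 0.3800)
After 3 hours: (0.3220, 0.3080, 0.3700)
P(in Idle after 3 hours) = 0.3700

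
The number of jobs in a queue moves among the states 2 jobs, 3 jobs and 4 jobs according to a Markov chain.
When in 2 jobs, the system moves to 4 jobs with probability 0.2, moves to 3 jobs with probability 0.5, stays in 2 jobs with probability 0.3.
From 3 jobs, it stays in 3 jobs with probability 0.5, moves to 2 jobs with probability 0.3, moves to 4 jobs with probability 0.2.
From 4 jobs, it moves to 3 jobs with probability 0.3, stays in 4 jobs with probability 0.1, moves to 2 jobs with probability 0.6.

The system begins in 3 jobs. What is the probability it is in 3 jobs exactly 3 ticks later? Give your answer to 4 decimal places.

Propagate the distribution vector 3 ticks from 3 jobs.
After 0 ticks: (0.0000, 1.0000, 0.0000)
After 1 tick: (0.3000, 0.5000, 0.2000)
After 2 ticks: (0.3600, 0.4600, 0.1800)
After 3 ticks: (0.3540, 0.4640, 0.1820)
P(in 3 jobs after 3 ticks) = 0.4640

0.4640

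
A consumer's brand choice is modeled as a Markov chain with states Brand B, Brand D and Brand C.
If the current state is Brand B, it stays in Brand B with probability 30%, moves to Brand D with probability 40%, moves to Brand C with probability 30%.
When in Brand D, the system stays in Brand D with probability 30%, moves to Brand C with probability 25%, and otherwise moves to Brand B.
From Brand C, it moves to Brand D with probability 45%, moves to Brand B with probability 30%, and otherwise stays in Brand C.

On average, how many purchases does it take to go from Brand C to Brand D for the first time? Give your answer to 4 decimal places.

2.2989

Let t(s) be the expected number of purchases to first reach Brand D from state s, with t(Brand D) = 0. Conditioning on the first purchase:
t(Brand B) = 1 + 0.3·t(Brand B) + 0.3·t(Brand C)
t(Brand C) = 1 + 0.3·t(Brand B) + 0.25·t(Brand C)
Solving: t(Brand B) = 2.4138, t(Brand C) = 2.2989.
Expected purchases from Brand C to Brand D: 2.2989.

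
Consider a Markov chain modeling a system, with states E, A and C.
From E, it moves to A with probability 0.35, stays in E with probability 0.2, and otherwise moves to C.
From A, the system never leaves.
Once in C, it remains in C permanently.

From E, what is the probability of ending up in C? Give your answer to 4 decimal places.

0.5625

Let h(s) be the probability of absorption at C starting from transient state s. Then h(C) = 1 and h(A) = 0. By first-step analysis:
h(E) = 0.2·h(E) + 0.35·0 + 0.45·1
Solving: h(E) = 0.5625.
Starting from E, the probability is 0.5625.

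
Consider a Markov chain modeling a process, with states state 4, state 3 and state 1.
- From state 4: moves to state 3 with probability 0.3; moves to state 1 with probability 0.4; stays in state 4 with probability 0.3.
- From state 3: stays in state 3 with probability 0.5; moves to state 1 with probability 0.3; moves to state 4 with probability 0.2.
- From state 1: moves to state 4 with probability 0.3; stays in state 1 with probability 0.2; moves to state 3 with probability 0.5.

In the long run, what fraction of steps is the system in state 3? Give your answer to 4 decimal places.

0.4490

Let the stationary distribution be π with π = πP and π_1 + π_2 + π_3 = 1.
π_1 = 0.3·π_1 + 0.2·π_2 + 0.3·π_3
π_2 = 0.3·π_1 + 0.5·π_2 + 0.5·π_3
Solving with the normalization constraint gives π = (0.2551, 0.4490, 0.2959).
So the stationary probability of state 3 is 0.4490.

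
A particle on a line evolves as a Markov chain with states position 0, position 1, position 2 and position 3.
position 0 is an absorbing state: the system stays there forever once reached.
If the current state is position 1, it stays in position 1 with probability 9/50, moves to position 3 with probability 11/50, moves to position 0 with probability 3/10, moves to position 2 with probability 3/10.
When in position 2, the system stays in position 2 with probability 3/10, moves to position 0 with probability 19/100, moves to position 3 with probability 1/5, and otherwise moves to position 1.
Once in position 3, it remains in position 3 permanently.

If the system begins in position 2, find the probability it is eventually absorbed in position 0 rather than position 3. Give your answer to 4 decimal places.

Let h(s) be the probability of absorption at position 0 starting from transient state s. Then h(position 0) = 1 and h(position 3) = 0. By first-step analysis:
h(position 1) = 0.3·1 + 0.18·h(position 1) + 0.3·h(position 2) + 0.22·0
h(position 2) = 0.19·1 + 0.31·h(position 1) + 0.3·h(position 2) + 0.2·0
Solving: h(position 1) = 0.5551, h(position 2) = 0.5173.
Starting from position 2, the probability is 0.5173.

0.5173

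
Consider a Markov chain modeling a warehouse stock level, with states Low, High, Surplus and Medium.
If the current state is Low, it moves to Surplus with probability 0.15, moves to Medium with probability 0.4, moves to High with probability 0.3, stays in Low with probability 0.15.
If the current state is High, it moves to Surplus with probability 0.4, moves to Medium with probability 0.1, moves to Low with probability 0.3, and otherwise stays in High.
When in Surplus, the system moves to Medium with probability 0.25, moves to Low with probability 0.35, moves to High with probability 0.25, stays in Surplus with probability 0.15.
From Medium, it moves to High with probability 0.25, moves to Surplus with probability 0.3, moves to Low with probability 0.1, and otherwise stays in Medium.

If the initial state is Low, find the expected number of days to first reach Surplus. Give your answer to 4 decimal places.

3.8352

Let t(s) be the expected number of days to first reach Surplus from state s, with t(Surplus) = 0. Conditioning on the first day:
t(Low) = 1 + 0.15·t(Low) + 0.3·t(High) + 0.4·t(Medium)
t(High) = 1 + 0.3·t(Low) + 0.2·t(High) + 0.1·t(Medium)
t(Medium) = 1 + 0.1·t(Low) + 0.25·t(High) + 0.35·t(Medium)
Solving: t(Low) = 3.8352, t(High) = 3.1034, t(Medium) = 3.3221.
Expected days from Low to Surplus: 3.8352.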